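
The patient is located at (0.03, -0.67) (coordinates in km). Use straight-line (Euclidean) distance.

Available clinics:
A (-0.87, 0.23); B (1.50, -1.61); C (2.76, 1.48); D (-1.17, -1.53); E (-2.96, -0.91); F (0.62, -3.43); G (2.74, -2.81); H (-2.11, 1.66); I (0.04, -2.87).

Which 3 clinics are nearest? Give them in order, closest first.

A, D, B

Distances from (0.03, -0.67):
A: 1.27 km
B: 1.74 km
C: 3.47 km
D: 1.48 km
E: 3.00 km
F: 2.82 km
G: 3.45 km
H: 3.16 km
I: 2.20 km
Sorted: A (1.27 km) < D (1.48 km) < B (1.74 km) < I (2.20 km) < F (2.82 km) < …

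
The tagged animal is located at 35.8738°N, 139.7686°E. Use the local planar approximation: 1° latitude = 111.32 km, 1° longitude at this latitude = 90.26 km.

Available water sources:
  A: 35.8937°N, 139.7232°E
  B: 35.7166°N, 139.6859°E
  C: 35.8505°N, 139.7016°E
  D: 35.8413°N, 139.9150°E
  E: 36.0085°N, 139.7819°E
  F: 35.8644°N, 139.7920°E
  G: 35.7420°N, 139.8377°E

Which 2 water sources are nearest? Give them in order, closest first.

Distances from 35.8738°N, 139.7686°E:
A: √((0.0199·111.32)² + (-0.0454·90.26)²) = √(4.907412 + 16.791998) = 4.6583 km
B: √((-0.1572·111.32)² + (-0.0827·90.26)²) = √(306.232640 + 55.718790) = 19.0250 km
C: √((-0.0233·111.32)² + (-0.0670·90.26)²) = √(6.727570 + 36.571289) = 6.5802 km
D: √((-0.0325·111.32)² + (0.1464·90.26)²) = √(13.089200 + 174.611487) = 13.7004 km
E: √((0.1347·111.32)² + (0.0133·90.26)²) = √(224.844147 + 1.441099) = 15.0428 km
F: √((-0.0094·111.32)² + (0.0234·90.26)²) = √(1.094970 + 4.460899) = 2.3571 km
G: √((-0.1318·111.32)² + (0.0691·90.26)²) = √(215.266880 + 38.899745) = 15.9426 km
Sorted: F (2.3571 km) < A (4.6583 km) < C (6.5802 km) < D (13.7004 km) < …

F, A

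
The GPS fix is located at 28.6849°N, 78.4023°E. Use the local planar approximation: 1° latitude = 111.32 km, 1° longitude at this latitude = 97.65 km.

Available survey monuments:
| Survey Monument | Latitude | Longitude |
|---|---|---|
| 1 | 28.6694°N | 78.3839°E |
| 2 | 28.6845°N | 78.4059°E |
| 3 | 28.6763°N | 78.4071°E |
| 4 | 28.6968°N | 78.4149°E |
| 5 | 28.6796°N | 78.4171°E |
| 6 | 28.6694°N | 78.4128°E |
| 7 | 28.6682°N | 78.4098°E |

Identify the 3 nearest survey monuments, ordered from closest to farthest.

Distances from 28.6849°N, 78.4023°E:
1: √((-0.0155·111.32)² + (-0.0184·97.65)²) = √(2.977212 + 3.228346) = 2.4911 km
2: √((-0.0004·111.32)² + (0.0036·97.65)²) = √(0.001983 + 0.123580) = 0.3543 km
3: √((-0.0086·111.32)² + (0.0048·97.65)²) = √(0.916523 + 0.219698) = 1.0659 km
4: √((0.0119·111.32)² + (0.0126·97.65)²) = √(1.754851 + 1.513860) = 1.8080 km
5: √((-0.0053·111.32)² + (0.0148·97.65)²) = √(0.348095 + 2.088661) = 1.5610 km
6: √((-0.0155·111.32)² + (0.0105·97.65)²) = √(2.977212 + 1.051291) = 2.0071 km
7: √((-0.0167·111.32)² + (0.0075·97.65)²) = √(3.456045 + 0.536373) = 1.9981 km
Sorted: 2 (0.3543 km) < 3 (1.0659 km) < 5 (1.5610 km) < 4 (1.8080 km) < 7 (1.9981 km) < …

2, 3, 5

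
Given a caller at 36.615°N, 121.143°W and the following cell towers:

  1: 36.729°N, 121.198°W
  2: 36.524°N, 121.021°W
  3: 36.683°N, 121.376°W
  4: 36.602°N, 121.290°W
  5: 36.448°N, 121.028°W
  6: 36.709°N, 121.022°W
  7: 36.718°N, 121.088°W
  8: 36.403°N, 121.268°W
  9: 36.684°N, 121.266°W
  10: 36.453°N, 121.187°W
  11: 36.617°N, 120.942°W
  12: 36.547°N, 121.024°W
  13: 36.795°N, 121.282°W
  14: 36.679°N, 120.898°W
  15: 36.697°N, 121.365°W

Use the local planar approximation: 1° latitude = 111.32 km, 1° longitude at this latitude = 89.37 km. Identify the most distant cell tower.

8

Distances from 36.615°N, 121.143°W:
1: 13.609 km
2: 14.883 km
3: 22.156 km
4: 13.217 km
5: 21.242 km
6: 15.048 km
7: 12.475 km
8: 26.110 km
9: 13.410 km
10: 18.458 km
11: 17.965 km
12: 13.054 km
13: 23.576 km
14: 23.026 km
15: 21.839 km
Maximum: 8 at 26.110 km.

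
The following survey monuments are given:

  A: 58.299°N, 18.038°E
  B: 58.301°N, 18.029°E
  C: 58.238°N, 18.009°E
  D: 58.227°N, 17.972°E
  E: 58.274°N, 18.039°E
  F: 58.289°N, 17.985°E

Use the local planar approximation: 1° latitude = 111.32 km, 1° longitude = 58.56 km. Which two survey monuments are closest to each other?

Pairwise distances:
A–B: 0.572 km
A–C: 7.000 km
A–D: 8.898 km
A–E: 2.784 km
A–F: 3.297 km
B–C: 7.110 km
B–D: 8.888 km
B–E: 3.062 km
B–F: 2.902 km
C–D: 2.489 km
C–E: 4.376 km
C–F: 5.849 km
D–E: 6.540 km
D–F: 6.944 km
E–F: 3.576 km
Closest pair: A–B at 0.572 km.

A and B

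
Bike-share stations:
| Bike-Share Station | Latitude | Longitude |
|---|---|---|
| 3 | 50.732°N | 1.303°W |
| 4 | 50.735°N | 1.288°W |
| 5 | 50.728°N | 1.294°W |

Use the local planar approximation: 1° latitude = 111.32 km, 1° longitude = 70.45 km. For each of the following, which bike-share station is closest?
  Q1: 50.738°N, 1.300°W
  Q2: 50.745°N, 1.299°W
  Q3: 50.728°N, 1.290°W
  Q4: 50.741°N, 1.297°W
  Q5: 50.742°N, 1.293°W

Q1→3; Q2→4; Q3→5; Q4→4; Q5→4

Q1 at 50.738°N, 1.300°W:
  3: 0.701 km
  4: 0.909 km
  5: 1.191 km
  → nearest: 3 (0.701 km)
Q2 at 50.745°N, 1.299°W:
  3: 1.474 km
  4: 1.356 km
  5: 1.925 km
  → nearest: 4 (1.356 km)
Q3 at 50.728°N, 1.290°W:
  3: 1.018 km
  4: 0.792 km
  5: 0.282 km
  → nearest: 5 (0.282 km)
Q4 at 50.741°N, 1.297°W:
  3: 1.087 km
  4: 0.921 km
  5: 1.463 km
  → nearest: 4 (0.921 km)
Q5 at 50.742°N, 1.293°W:
  3: 1.317 km
  4: 0.855 km
  5: 1.560 km
  → nearest: 4 (0.855 km)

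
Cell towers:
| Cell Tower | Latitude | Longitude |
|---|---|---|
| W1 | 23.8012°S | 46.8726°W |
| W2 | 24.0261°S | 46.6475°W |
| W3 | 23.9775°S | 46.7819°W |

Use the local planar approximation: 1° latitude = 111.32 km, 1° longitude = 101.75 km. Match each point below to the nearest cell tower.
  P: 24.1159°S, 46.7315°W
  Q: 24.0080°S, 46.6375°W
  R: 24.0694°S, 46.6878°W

P→W2; Q→W2; R→W2

P at 24.1159°S, 46.7315°W:
  W1: √((0.3147·111.32)² + (-0.1411·101.75)²) = √(1227.269330 + 206.121295) = 37.8601 km
  W2: √((0.0898·111.32)² + (0.0840·101.75)²) = √(99.930732 + 73.051209) = 13.1523 km
  W3: √((0.1384·111.32)² + (-0.0504·101.75)²) = √(237.366035 + 26.298435) = 16.2377 km
  → nearest: W2 (13.1523 km)
Q at 24.0080°S, 46.6375°W:
  W1: √((0.2068·111.32)² + (-0.2351·101.75)²) = √(529.965336 + 572.234574) = 33.1994 km
  W2: √((-0.0181·111.32)² + (-0.0100·101.75)²) = √(4.059790 + 1.035306) = 2.2572 km
  W3: √((0.0305·111.32)² + (-0.1444·101.75)²) = √(11.527790 + 215.875433) = 15.0799 km
  → nearest: W2 (2.2572 km)
R at 24.0694°S, 46.6878°W:
  W1: √((0.2682·111.32)² + (-0.1848·101.75)²) = √(891.382169 + 353.567852) = 35.2838 km
  W2: √((0.0433·111.32)² + (0.0403·101.75)²) = √(23.233904 + 16.814305) = 6.3284 km
  W3: √((0.0919·111.32)² + (-0.0941·101.75)²) = √(104.659202 + 91.674401) = 14.0119 km
  → nearest: W2 (6.3284 km)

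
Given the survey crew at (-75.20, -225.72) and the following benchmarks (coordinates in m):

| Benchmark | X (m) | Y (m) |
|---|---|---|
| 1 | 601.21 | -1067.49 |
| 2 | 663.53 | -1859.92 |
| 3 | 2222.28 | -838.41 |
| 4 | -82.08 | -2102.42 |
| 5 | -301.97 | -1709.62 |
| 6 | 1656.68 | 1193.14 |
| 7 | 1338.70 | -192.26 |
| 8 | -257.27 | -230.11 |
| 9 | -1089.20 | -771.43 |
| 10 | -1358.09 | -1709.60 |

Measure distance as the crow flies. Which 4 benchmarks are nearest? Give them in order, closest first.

Distances from (-75.20, -225.72):
1: √((676.41)² + (-841.77)²) = √(457530.4881 + 708576.7329) = 1079.86 m
2: √((738.73)² + (-1634.20)²) = √(545722.0129 + 2670609.6400) = 1793.41 m
3: √((2297.48)² + (-612.69)²) = √(5278414.3504 + 375389.0361) = 2377.77 m
4: √((-6.88)² + (-1876.70)²) = √(47.3344 + 3522002.8900) = 1876.71 m
5: √((-226.77)² + (-1483.90)²) = √(51424.6329 + 2201959.2100) = 1501.13 m
6: √((1731.88)² + (1418.86)²) = √(2999408.3344 + 2013163.6996) = 2238.88 m
7: √((1413.90)² + (33.46)²) = √(1999113.2100 + 1119.5716) = 1414.30 m
8: √((-182.07)² + (-4.39)²) = √(33149.4849 + 19.2721) = 182.12 m
9: √((-1014.00)² + (-545.71)²) = √(1028196.0000 + 297799.4041) = 1151.52 m
10: √((-1282.89)² + (-1483.88)²) = √(1645806.7521 + 2201899.8544) = 1961.56 m
Sorted: 8 (182.12 m) < 1 (1079.86 m) < 9 (1151.52 m) < 7 (1414.30 m) < 5 (1501.13 m) < 2 (1793.41 m) < …

8, 1, 9, 7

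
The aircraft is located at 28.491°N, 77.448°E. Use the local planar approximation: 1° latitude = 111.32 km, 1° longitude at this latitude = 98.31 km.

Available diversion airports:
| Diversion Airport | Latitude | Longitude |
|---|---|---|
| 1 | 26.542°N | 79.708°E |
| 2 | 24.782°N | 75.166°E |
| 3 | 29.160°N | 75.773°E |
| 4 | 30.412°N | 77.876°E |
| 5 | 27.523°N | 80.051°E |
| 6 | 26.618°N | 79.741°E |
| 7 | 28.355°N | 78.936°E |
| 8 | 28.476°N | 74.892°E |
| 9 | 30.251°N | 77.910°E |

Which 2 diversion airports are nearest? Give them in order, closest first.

Distances from 28.491°N, 77.448°E:
1: 310.543 km
2: 469.899 km
3: 180.727 km
4: 217.946 km
5: 277.664 km
6: 307.066 km
7: 147.067 km
8: 251.286 km
9: 201.119 km
Sorted: 7 (147.067 km) < 3 (180.727 km) < 9 (201.119 km) < 4 (217.946 km) < …

7, 3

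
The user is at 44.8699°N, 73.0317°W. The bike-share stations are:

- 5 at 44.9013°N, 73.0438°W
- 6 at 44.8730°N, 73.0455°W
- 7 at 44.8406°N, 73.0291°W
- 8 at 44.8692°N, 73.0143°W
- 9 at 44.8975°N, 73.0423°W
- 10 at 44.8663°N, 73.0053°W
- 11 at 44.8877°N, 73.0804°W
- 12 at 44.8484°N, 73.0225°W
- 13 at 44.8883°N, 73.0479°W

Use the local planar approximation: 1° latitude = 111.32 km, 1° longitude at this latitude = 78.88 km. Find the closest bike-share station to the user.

Distances from 44.8699°N, 73.0317°W:
5: 3.6234 km
6: 1.1419 km
7: 3.2681 km
8: 1.3747 km
9: 3.1842 km
10: 2.1206 km
11: 4.3224 km
12: 2.5010 km
13: 2.4142 km
Minimum: 6 at 1.1419 km.

6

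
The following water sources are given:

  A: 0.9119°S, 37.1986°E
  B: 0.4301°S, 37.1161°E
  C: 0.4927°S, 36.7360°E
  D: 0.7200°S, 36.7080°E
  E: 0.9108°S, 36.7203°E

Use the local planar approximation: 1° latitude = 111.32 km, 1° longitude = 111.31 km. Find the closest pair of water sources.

Pairwise distances:
A–B: 54.4144 km
A–C: 69.4916 km
A–D: 58.6384 km
A–E: 53.2397 km
B–C: 42.8790 km
B–D: 55.7220 km
B–E: 69.3142 km
C–D: 25.4943 km
C–E: 46.5757 km
D–E: 21.2839 km
Closest pair: D–E at 21.2839 km.

D and E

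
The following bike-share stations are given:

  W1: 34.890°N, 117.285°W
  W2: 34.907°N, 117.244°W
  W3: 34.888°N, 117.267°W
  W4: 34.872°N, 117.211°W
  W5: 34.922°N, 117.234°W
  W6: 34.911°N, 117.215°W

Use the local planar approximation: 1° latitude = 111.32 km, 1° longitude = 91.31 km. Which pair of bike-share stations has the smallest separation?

W1 and W3

Pairwise distances:
W1–W3: 1.659 km
W2–W5: 1.903 km
W5–W6: 2.124 km
W2–W6: 2.685 km
W2–W3: 2.981 km
W1–W2: 4.195 km
W4–W6: 4.357 km
W3–W5: 4.838 km
W2–W4: 4.925 km
W3–W6: 5.394 km
W3–W4: 5.415 km
W1–W5: 5.863 km
W4–W5: 5.949 km
W1–W6: 6.806 km
W1–W4: 7.048 km
Closest pair: W1–W3 at 1.659 km.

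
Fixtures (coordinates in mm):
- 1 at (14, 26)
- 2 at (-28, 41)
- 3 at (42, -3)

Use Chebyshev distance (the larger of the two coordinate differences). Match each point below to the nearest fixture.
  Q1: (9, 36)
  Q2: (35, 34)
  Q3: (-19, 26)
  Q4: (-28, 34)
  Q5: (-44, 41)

Q1 at (9, 36):
  1: 10 mm
  2: 37 mm
  3: 39 mm
  → nearest: 1 (10 mm)
Q2 at (35, 34):
  1: 21 mm
  2: 63 mm
  3: 37 mm
  → nearest: 1 (21 mm)
Q3 at (-19, 26):
  1: 33 mm
  2: 15 mm
  3: 61 mm
  → nearest: 2 (15 mm)
Q4 at (-28, 34):
  1: 42 mm
  2: 7 mm
  3: 70 mm
  → nearest: 2 (7 mm)
Q5 at (-44, 41):
  1: 58 mm
  2: 16 mm
  3: 86 mm
  → nearest: 2 (16 mm)

Q1→1; Q2→1; Q3→2; Q4→2; Q5→2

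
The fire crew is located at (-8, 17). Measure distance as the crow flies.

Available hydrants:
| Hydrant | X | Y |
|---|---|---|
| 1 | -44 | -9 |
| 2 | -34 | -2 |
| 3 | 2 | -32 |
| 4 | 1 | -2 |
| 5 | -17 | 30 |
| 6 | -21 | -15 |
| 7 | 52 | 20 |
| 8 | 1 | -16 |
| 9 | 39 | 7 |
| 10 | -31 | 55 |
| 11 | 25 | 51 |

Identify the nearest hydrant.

Distances from (-8, 17):
1: √((-36)² + (-26)²) = √(1296.0000 + 676.0000) = 44.41
2: √((-26)² + (-19)²) = √(676.0000 + 361.0000) = 32.20
3: √((10)² + (-49)²) = √(100.0000 + 2401.0000) = 50.01
4: √((9)² + (-19)²) = √(81.0000 + 361.0000) = 21.02
5: √((-9)² + (13)²) = √(81.0000 + 169.0000) = 15.81
6: √((-13)² + (-32)²) = √(169.0000 + 1024.0000) = 34.54
7: √((60)² + (3)²) = √(3600.0000 + 9.0000) = 60.07
8: √((9)² + (-33)²) = √(81.0000 + 1089.0000) = 34.21
9: √((47)² + (-10)²) = √(2209.0000 + 100.0000) = 48.05
10: √((-23)² + (38)²) = √(529.0000 + 1444.0000) = 44.42
11: √((33)² + (34)²) = √(1089.0000 + 1156.0000) = 47.38
Minimum: 5 at 15.81.

5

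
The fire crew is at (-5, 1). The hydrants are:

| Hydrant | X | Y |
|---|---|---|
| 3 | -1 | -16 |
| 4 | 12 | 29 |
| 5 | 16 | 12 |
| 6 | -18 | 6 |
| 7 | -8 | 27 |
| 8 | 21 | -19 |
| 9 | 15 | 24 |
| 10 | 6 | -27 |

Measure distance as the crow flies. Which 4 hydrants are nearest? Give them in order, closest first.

Distances from (-5, 1):
3: 17.46
4: 32.76
5: 23.71
6: 13.93
7: 26.17
8: 32.80
9: 30.48
10: 30.08
Sorted: 6 (13.93) < 3 (17.46) < 5 (23.71) < 7 (26.17) < 10 (30.08) < 9 (30.48) < …

6, 3, 5, 7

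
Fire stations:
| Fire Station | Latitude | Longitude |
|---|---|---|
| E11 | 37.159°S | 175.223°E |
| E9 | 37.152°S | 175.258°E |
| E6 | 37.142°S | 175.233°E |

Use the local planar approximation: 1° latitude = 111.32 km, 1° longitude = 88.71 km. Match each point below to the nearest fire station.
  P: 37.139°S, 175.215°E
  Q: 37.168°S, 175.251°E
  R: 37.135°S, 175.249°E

P at 37.139°S, 175.215°E:
  E11: √((-0.020·111.32)² + (0.008·88.71)²) = √(4.95686 + 0.50365) = 2.337 km
  E9: √((-0.013·111.32)² + (0.043·88.71)²) = √(2.09427 + 14.55064) = 4.080 km
  E6: √((-0.003·111.32)² + (0.018·88.71)²) = √(0.11153 + 2.54971) = 1.631 km
  → nearest: E6 (1.631 km)
Q at 37.168°S, 175.251°E:
  E11: √((0.009·111.32)² + (-0.028·88.71)²) = √(1.00376 + 6.16966) = 2.678 km
  E9: √((0.016·111.32)² + (0.007·88.71)²) = √(3.17239 + 0.38560) = 1.886 km
  E6: √((0.026·111.32)² + (-0.018·88.71)²) = √(8.37709 + 2.54971) = 3.306 km
  → nearest: E9 (1.886 km)
R at 37.135°S, 175.249°E:
  E11: √((-0.024·111.32)² + (-0.026·88.71)²) = √(7.13787 + 5.31976) = 3.530 km
  E9: √((-0.017·111.32)² + (0.009·88.71)²) = √(3.58133 + 0.63743) = 2.054 km
  E6: √((-0.007·111.32)² + (-0.016·88.71)²) = √(0.60721 + 2.01458) = 1.619 km
  → nearest: E6 (1.619 km)

P→E6; Q→E9; R→E6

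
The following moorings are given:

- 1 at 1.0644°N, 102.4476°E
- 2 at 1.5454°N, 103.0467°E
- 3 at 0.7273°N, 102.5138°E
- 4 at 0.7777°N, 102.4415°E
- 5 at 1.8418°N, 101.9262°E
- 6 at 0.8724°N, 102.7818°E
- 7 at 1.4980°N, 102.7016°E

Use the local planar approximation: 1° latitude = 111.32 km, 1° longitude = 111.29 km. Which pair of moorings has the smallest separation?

3 and 4

Pairwise distances:
1–2: √((0.4810·111.32)² + (0.5991·111.29)²) = √(2867.058458 + 4445.400807) = 85.5129 km
1–3: √((-0.3371·111.32)² + (0.0662·111.29)²) = √(1408.198575 + 54.278553) = 38.2423 km
1–4: √((-0.2867·111.32)² + (-0.0061·111.29)²) = √(1018.595566 + 0.460863) = 31.9227 km
1–5: √((0.7774·111.32)² + (-0.5214·111.29)²) = √(7489.200677 + 3367.087004) = 104.1935 km
1–6: √((-0.1920·111.32)² + (0.3342·111.29)²) = √(456.823937 + 1383.328027) = 42.8970 km
1–7: √((0.4336·111.32)² + (0.2540·111.29)²) = √(2329.833805 + 799.060602) = 55.9365 km
2–3: √((-0.8181·111.32)² + (-0.5329·111.29)²) = √(8293.907370 + 3517.253944) = 108.6792 km
2–4: √((-0.7677·111.32)² + (-0.6052·111.29)²) = √(7303.473815 + 4536.387275) = 108.8111 km
2–5: √((0.2964·111.32)² + (-1.1205·111.29)²) = √(1088.686391 + 15550.200983) = 128.9918 km
2–6: √((-0.6730·111.32)² + (-0.2649·111.29)²) = √(5612.760665 + 869.112911) = 80.5101 km
2–7: √((-0.0474·111.32)² + (-0.3451·111.29)²) = √(27.842170 + 1475.034585) = 38.7670 km
3–4: √((0.0504·111.32)² + (-0.0723·111.29)²) = √(31.478024 + 64.742413) = 9.8092 km
3–5: √((1.1145·111.32)² + (-0.5876·111.29)²) = √(15392.407094 + 4276.375759) = 140.2454 km
3–6: √((0.1451·111.32)² + (0.2680·111.29)²) = √(260.904290 + 889.573574) = 33.9187 km
3–7: √((0.7707·111.32)² + (0.1878·111.29)²) = √(7360.666031 + 436.820952) = 88.3034 km
4–5: √((1.0641·111.32)² + (-0.5153·111.29)²) = √(14031.732014 + 3288.762939) = 131.6074 km
4–6: √((0.0947·111.32)² + (0.3403·111.29)²) = √(111.133848 + 1434.287399) = 39.3118 km
4–7: √((0.7203·111.32)² + (0.2601·111.29)²) = √(6429.441141 + 837.901541) = 85.2487 km
5–6: √((-0.9694·111.32)² + (0.8556·111.29)²) = √(11645.346792 + 9066.795839) = 143.9171 km
5–7: √((-0.3438·111.32)² + (0.7754·111.29)²) = √(1464.731900 + 7446.700344) = 94.4004 km
6–7: √((0.6256·111.32)² + (-0.0802·111.29)²) = √(4849.979193 + 79.663801) = 70.2114 km
Closest pair: 3–4 at 9.8092 km.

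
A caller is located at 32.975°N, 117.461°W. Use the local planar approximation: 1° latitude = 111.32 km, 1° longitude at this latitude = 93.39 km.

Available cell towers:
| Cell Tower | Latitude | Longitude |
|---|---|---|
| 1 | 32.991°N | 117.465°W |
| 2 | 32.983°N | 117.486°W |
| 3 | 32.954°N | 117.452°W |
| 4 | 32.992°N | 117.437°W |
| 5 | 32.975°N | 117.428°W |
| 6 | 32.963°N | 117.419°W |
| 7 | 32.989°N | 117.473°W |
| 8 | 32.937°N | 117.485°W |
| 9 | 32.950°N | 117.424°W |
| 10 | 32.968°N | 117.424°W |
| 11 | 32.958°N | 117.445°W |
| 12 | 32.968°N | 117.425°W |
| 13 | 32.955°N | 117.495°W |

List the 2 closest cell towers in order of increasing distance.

Distances from 32.975°N, 117.461°W:
1: 1.820 km
2: 2.499 km
3: 2.484 km
4: 2.933 km
5: 3.082 km
6: 4.144 km
7: 1.920 km
8: 4.787 km
9: 4.437 km
10: 3.542 km
11: 2.411 km
12: 3.451 km
13: 3.878 km
Sorted: 1 (1.820 km) < 7 (1.920 km) < 11 (2.411 km) < 3 (2.484 km) < …

1, 7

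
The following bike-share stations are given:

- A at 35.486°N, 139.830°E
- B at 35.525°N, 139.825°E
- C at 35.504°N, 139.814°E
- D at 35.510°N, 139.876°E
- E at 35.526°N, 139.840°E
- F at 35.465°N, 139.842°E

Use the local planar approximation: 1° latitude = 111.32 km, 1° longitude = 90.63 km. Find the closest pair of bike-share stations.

B and E

Pairwise distances:
B–E: 1.364 km
A–C: 2.473 km
B–C: 2.541 km
A–F: 2.578 km
C–E: 3.399 km
D–E: 3.717 km
A–B: 4.365 km
A–E: 4.544 km
B–D: 4.915 km
A–D: 4.952 km
C–F: 5.029 km
C–D: 5.659 km
D–F: 5.881 km
E–F: 6.793 km
B–F: 6.855 km
Closest pair: B–E at 1.364 km.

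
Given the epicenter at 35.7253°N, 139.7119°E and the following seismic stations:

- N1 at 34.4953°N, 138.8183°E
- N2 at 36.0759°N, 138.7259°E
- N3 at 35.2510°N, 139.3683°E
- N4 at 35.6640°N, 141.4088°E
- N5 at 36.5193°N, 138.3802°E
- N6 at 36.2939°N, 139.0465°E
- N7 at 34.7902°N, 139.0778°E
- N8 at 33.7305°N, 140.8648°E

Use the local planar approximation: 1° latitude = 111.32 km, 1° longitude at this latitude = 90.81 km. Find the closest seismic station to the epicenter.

N3

Distances from 35.7253°N, 139.7119°E:
N1: 159.1636 km
N2: 97.6751 km
N3: 61.3297 km
N4: 154.2465 km
N5: 149.7896 km
N6: 87.5079 km
N7: 118.9605 km
N8: 245.5039 km
Minimum: N3 at 61.3297 km.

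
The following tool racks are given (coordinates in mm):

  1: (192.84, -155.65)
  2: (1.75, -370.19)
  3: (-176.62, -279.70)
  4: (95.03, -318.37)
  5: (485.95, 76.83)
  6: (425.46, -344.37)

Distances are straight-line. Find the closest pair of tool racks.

2 and 4

Pairwise distances:
2–4: √((93.28)² + (51.82)²) = √(8701.1584 + 2685.3124) = 106.71 mm
1–4: √((-97.81)² + (-162.72)²) = √(9566.7961 + 26477.7984) = 189.85 mm
2–3: √((-178.37)² + (90.49)²) = √(31815.8569 + 8188.4401) = 200.01 mm
3–4: √((271.65)² + (-38.67)²) = √(73793.7225 + 1495.3689) = 274.39 mm
1–2: √((-191.09)² + (-214.54)²) = √(36515.3881 + 46027.4116) = 287.30 mm
1–6: √((232.62)² + (-188.72)²) = √(54112.0644 + 35615.2384) = 299.55 mm
4–6: √((330.43)² + (-26.00)²) = √(109183.9849 + 676.0000) = 331.45 mm
1–5: √((293.11)² + (232.48)²) = √(85913.4721 + 54046.9504) = 374.11 mm
1–3: √((-369.46)² + (-124.05)²) = √(136500.6916 + 15388.4025) = 389.73 mm
2–6: √((423.71)² + (25.82)²) = √(179530.1641 + 666.6724) = 424.50 mm
5–6: √((-60.49)² + (-421.20)²) = √(3659.0401 + 177409.4400) = 425.52 mm
4–5: √((390.92)² + (395.20)²) = √(152818.4464 + 156183.0400) = 555.88 mm
3–6: √((602.08)² + (-64.67)²) = √(362500.3264 + 4182.2089) = 605.54 mm
2–5: √((484.20)² + (447.02)²) = √(234449.6400 + 199826.8804) = 659.00 mm
3–5: √((662.57)² + (356.53)²) = √(438999.0049 + 127113.6409) = 752.40 mm
Closest pair: 2–4 at 106.71 mm.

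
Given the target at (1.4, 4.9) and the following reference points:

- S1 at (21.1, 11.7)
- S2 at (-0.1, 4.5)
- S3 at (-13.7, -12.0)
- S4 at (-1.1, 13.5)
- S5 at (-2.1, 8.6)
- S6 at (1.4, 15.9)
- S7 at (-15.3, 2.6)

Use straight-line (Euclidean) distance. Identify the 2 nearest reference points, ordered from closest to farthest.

Distances from (1.4, 4.9):
S1: √((19.7)² + (6.8)²) = √(388.090 + 46.240) = 20.8
S2: √((-1.5)² + (-0.4)²) = √(2.250 + 0.160) = 1.6
S3: √((-15.1)² + (-16.9)²) = √(228.010 + 285.610) = 22.7
S4: √((-2.5)² + (8.6)²) = √(6.250 + 73.960) = 9.0
S5: √((-3.5)² + (3.7)²) = √(12.250 + 13.690) = 5.1
S6: √((0.0)² + (11.0)²) = √(0.000 + 121.000) = 11.0
S7: √((-16.7)² + (-2.3)²) = √(278.890 + 5.290) = 16.9
Sorted: S2 (1.6) < S5 (5.1) < S4 (9.0) < S6 (11.0) < …

S2, S5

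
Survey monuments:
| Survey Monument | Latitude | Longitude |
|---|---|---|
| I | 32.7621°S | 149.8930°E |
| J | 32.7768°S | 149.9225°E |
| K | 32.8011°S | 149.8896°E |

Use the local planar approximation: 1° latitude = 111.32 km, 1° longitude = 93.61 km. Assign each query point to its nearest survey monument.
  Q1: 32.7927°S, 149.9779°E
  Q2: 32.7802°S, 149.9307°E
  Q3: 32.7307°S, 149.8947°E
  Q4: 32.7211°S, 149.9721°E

Q1→J; Q2→J; Q3→I; Q4→J

Q1 at 32.7927°S, 149.9779°E:
  I: 8.6467 km
  J: 5.4797 km
  K: 8.3185 km
  → nearest: J (5.4797 km)
Q2 at 32.7802°S, 149.9307°E:
  I: 4.0638 km
  J: 0.8558 km
  K: 4.4961 km
  → nearest: J (0.8558 km)
Q3 at 32.7307°S, 149.8947°E:
  I: 3.4991 km
  J: 5.7540 km
  K: 7.8515 km
  → nearest: I (3.4991 km)
Q4 at 32.7211°S, 149.9721°E:
  I: 8.6982 km
  J: 7.7463 km
  K: 11.7878 km
  → nearest: J (7.7463 km)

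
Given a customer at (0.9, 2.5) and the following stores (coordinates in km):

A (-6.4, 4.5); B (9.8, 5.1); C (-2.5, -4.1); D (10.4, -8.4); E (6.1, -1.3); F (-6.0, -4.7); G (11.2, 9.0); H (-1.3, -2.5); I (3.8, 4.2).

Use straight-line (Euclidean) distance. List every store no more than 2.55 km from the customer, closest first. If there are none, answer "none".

none

Distances from (0.9, 2.5):
A: 7.6 km
B: 9.3 km
C: 7.4 km
D: 14.5 km
E: 6.4 km
F: 10.0 km
G: 12.2 km
H: 5.5 km
I: 3.4 km
Threshold 2.55 km: none within range.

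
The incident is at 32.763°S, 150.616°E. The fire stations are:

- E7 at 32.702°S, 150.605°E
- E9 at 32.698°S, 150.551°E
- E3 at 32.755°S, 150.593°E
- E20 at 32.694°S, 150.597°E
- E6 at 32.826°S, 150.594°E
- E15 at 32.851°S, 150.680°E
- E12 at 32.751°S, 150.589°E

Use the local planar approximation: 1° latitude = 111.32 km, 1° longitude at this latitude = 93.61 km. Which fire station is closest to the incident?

Distances from 32.763°S, 150.616°E:
E7: 6.868 km
E9: 9.454 km
E3: 2.330 km
E20: 7.884 km
E6: 7.309 km
E15: 11.483 km
E12: 2.859 km
Minimum: E3 at 2.330 km.

E3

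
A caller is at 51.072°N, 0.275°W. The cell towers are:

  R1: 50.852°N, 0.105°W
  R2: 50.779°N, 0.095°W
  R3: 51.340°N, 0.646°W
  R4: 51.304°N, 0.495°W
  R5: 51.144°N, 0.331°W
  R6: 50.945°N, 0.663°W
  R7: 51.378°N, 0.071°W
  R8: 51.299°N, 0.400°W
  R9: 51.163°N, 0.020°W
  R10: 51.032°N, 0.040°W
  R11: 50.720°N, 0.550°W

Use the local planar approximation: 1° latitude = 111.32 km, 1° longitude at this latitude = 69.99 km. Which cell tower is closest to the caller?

R5

Distances from 51.072°N, 0.275°W:
R1: √((-0.220·111.32)² + (0.170·69.99)²) = √(599.77969 + 141.56954) = 27.228 km
R2: √((-0.293·111.32)² + (0.180·69.99)²) = √(1063.85303 + 158.71464) = 34.965 km
R3: √((0.268·111.32)² + (-0.371·69.99)²) = √(890.05324 + 674.24822) = 39.551 km
R4: √((0.232·111.32)² + (-0.220·69.99)²) = √(666.99467 + 237.09224) = 30.068 km
R5: √((0.072·111.32)² + (-0.056·69.99)²) = √(64.24087 + 15.36201) = 8.922 km
R6: √((-0.127·111.32)² + (-0.388·69.99)²) = √(199.87286 + 737.45485) = 30.616 km
R7: √((0.306·111.32)² + (0.204·69.99)²) = √(1160.35065 + 203.86014) = 36.935 km
R8: √((0.227·111.32)² + (-0.125·69.99)²) = √(638.55471 + 76.54063) = 26.741 km
R9: √((0.091·111.32)² + (0.255·69.99)²) = √(102.61933 + 318.53147) = 20.522 km
R10: √((-0.040·111.32)² + (0.235·69.99)²) = √(19.82743 + 270.52519) = 17.040 km
R11: √((-0.352·111.32)² + (-0.275·69.99)²) = √(1535.43601 + 370.45663) = 43.657 km
Minimum: R5 at 8.922 km.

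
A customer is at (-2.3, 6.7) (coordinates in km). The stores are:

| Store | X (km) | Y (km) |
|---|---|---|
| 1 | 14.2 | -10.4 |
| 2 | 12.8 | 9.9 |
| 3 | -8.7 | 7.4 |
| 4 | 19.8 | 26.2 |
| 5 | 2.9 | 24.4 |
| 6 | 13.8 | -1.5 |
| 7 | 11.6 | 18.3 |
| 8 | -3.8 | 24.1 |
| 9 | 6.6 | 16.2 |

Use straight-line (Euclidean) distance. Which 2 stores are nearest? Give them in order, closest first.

3, 9

Distances from (-2.3, 6.7):
1: 23.76 km
2: 15.44 km
3: 6.44 km
4: 29.47 km
5: 18.45 km
6: 18.07 km
7: 18.10 km
8: 17.46 km
9: 13.02 km
Sorted: 3 (6.44 km) < 9 (13.02 km) < 2 (15.44 km) < 8 (17.46 km) < …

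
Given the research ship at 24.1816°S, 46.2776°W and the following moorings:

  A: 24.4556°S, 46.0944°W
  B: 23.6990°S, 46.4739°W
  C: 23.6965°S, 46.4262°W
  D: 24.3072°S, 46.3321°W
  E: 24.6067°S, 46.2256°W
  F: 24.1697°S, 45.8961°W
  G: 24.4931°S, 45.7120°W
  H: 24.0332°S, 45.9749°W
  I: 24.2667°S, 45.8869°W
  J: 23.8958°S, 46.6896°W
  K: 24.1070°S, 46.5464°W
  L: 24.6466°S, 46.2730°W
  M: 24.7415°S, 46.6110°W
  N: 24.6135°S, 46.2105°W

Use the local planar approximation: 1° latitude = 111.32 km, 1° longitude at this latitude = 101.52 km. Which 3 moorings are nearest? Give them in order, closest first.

D, K, H

Distances from 24.1816°S, 46.2776°W:
A: √((-0.2740·111.32)² + (0.1832·101.52)²) = √(930.352483 + 345.902863) = 35.7247 km
B: √((0.4826·111.32)² + (-0.1963·101.52)²) = √(2886.164167 + 397.140170) = 57.3001 km
C: √((0.4851·111.32)² + (-0.1486·101.52)²) = √(2916.143858 + 227.583534) = 56.0690 km
D: √((-0.1256·111.32)² + (-0.0545·101.52)²) = √(195.490508 + 30.612318) = 15.0367 km
E: √((-0.4251·111.32)² + (0.0520·101.52)²) = √(2239.384177 + 27.868263) = 47.6157 km
F: √((0.0119·111.32)² + (0.3815·101.52)²) = √(1.754851 + 1500.003605) = 38.7525 km
G: √((-0.3115·111.32)² + (0.5656·101.52)²) = √(1202.437459 + 3297.023326) = 67.0780 km
H: √((0.1484·111.32)² + (0.3027·101.52)²) = √(272.906700 + 944.339292) = 34.8891 km
I: √((-0.0851·111.32)² + (0.3907·101.52)²) = √(89.744019 + 1573.222107) = 40.7795 km
J: √((0.2858·111.32)² + (-0.4120·101.52)²) = √(1012.210514 + 1749.434353) = 52.5514 km
K: √((0.0746·111.32)² + (-0.2688·101.52)²) = √(68.964255 + 744.666380) = 28.5242 km
L: √((-0.4650·111.32)² + (0.0046·101.52)²) = √(2679.490990 + 0.218082) = 51.7659 km
M: √((-0.5599·111.32)² + (-0.3334·101.52)²) = √(3884.788061 + 1145.603704) = 70.9253 km
N: √((-0.4319·111.32)² + (0.0671·101.52)²) = √(2311.600626 + 46.403235) = 48.5593 km
Sorted: D (15.0367 km) < K (28.5242 km) < H (34.8891 km) < A (35.7247 km) < F (38.7525 km) < …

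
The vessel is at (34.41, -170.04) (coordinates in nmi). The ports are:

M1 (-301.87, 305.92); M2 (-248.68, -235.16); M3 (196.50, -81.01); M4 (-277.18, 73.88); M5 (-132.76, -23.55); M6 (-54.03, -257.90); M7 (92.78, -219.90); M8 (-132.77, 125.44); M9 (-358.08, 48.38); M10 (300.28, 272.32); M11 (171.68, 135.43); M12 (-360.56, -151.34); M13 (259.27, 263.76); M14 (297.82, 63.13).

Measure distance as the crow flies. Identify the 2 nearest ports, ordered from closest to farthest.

M7, M6

Distances from (34.41, -170.04):
M1: 582.77 nmi
M2: 290.48 nmi
M3: 184.93 nmi
M4: 395.71 nmi
M5: 222.27 nmi
M6: 124.66 nmi
M7: 76.77 nmi
M8: 339.50 nmi
M9: 449.17 nmi
M10: 516.11 nmi
M11: 334.90 nmi
M12: 395.41 nmi
M13: 488.61 nmi
M14: 351.79 nmi
Sorted: M7 (76.77 nmi) < M6 (124.66 nmi) < M3 (184.93 nmi) < M5 (222.27 nmi) < …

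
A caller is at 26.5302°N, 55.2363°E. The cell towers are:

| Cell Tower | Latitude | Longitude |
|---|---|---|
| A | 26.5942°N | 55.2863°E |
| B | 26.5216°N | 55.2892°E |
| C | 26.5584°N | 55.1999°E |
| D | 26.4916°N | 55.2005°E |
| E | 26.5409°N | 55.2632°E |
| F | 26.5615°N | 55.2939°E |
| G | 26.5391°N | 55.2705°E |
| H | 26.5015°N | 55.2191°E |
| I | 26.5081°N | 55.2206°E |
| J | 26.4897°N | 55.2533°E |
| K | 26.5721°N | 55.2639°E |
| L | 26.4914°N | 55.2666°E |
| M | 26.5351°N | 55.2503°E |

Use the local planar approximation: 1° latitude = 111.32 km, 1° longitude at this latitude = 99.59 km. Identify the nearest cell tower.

M

Distances from 26.5302°N, 55.2363°E:
A: 8.6922 km
B: 5.3546 km
C: 4.7954 km
D: 5.5835 km
E: 2.9318 km
F: 6.7117 km
G: 3.5471 km
H: 3.6251 km
I: 2.9150 km
J: 4.8159 km
K: 5.4140 km
L: 5.2689 km
M: 1.4972 km
Minimum: M at 1.4972 km.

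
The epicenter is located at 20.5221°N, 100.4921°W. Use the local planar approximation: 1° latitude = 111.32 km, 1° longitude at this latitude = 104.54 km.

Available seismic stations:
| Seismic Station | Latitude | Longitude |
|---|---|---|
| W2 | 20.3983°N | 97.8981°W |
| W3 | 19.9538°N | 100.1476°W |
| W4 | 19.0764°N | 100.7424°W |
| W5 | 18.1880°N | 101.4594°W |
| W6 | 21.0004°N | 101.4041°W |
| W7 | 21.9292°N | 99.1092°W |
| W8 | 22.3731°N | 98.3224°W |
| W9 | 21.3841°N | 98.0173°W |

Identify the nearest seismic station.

W3

Distances from 20.5221°N, 100.4921°W:
W2: 271.5267 km
W3: 72.7959 km
W4: 163.0486 km
W5: 278.8158 km
W6: 109.2006 km
W7: 213.1563 km
W8: 306.4400 km
W9: 275.9378 km
Minimum: W3 at 72.7959 km.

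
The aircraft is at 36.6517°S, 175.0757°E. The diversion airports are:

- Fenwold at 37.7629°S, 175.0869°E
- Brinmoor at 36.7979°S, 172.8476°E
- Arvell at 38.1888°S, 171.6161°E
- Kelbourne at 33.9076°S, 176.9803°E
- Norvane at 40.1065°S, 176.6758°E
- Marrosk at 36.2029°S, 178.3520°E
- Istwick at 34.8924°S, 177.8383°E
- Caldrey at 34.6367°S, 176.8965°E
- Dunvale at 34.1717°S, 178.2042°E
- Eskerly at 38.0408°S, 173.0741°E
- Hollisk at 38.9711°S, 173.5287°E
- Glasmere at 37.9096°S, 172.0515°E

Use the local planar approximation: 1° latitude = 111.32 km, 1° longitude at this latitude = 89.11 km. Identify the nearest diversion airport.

Distances from 36.6517°S, 175.0757°E:
Fenwold: 123.7028 km
Brinmoor: 199.2119 km
Arvell: 352.5879 km
Kelbourne: 349.4544 km
Norvane: 410.1690 km
Marrosk: 296.1950 km
Istwick: 314.5753 km
Caldrey: 276.8401 km
Dunvale: 392.3459 km
Eskerly: 236.0616 km
Hollisk: 292.6918 km
Glasmere: 303.6959 km
Minimum: Fenwold at 123.7028 km.

Fenwold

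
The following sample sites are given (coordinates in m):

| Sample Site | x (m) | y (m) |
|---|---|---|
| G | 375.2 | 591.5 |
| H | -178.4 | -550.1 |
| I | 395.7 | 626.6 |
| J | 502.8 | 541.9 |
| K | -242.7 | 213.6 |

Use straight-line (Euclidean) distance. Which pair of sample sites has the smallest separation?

Pairwise distances:
G–I: √((20.5)² + (35.1)²) = √(420.250 + 1232.010) = 40.6 m
I–J: √((107.1)² + (-84.7)²) = √(11470.410 + 7174.090) = 136.5 m
G–J: √((127.6)² + (-49.6)²) = √(16281.760 + 2460.160) = 136.9 m
G–K: √((-617.9)² + (-377.9)²) = √(381800.410 + 142808.410) = 724.3 m
I–K: √((-638.4)² + (-413.0)²) = √(407554.560 + 170569.000) = 760.3 m
H–K: √((-64.3)² + (763.7)²) = √(4134.490 + 583237.690) = 766.4 m
J–K: √((-745.5)² + (-328.3)²) = √(555770.250 + 107780.890) = 814.6 m
G–H: √((-553.6)² + (-1141.6)²) = √(306472.960 + 1303250.560) = 1268.7 m
H–J: √((681.2)² + (1092.0)²) = √(464033.440 + 1192464.000) = 1287.0 m
H–I: √((574.1)² + (1176.7)²) = √(329590.810 + 1384622.890) = 1309.3 m
Closest pair: G–I at 40.6 m.

G and I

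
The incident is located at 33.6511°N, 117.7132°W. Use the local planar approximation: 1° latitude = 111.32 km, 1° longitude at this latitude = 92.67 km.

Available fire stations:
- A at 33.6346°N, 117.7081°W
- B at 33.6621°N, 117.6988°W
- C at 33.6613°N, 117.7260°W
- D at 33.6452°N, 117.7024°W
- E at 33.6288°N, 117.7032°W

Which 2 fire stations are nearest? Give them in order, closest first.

D, C

Distances from 33.6511°N, 117.7132°W:
A: 1.8966 km
B: 1.8111 km
C: 1.6420 km
D: 1.1971 km
E: 2.6498 km
Sorted: D (1.1971 km) < C (1.6420 km) < B (1.8111 km) < A (1.8966 km) < …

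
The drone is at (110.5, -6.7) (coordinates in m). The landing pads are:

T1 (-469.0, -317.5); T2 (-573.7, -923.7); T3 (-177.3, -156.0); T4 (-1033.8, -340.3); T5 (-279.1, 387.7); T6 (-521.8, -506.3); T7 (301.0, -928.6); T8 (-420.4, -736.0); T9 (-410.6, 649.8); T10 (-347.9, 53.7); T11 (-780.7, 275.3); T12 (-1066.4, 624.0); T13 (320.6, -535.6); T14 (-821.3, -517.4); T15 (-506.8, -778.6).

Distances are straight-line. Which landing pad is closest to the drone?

Distances from (110.5, -6.7):
T1: 657.6 m
T2: 1144.1 m
T3: 324.2 m
T4: 1191.9 m
T5: 554.4 m
T6: 805.9 m
T7: 941.4 m
T8: 902.1 m
T9: 838.2 m
T10: 462.4 m
T11: 934.8 m
T12: 1335.2 m
T13: 569.1 m
T14: 1062.6 m
T15: 988.4 m
Minimum: T3 at 324.2 m.

T3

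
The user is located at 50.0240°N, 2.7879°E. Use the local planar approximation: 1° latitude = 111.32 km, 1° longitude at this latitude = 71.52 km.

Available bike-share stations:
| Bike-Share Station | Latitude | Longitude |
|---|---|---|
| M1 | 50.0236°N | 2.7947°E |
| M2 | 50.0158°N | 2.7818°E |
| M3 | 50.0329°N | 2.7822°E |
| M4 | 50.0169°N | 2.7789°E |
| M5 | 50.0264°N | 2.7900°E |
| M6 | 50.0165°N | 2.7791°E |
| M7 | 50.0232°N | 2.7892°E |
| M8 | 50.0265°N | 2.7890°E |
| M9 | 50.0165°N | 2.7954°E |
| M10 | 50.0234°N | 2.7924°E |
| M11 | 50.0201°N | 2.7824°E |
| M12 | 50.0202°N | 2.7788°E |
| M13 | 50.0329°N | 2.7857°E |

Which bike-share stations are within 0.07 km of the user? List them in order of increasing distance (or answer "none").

none

Distances from 50.0240°N, 2.7879°E:
M1: √((-0.0004·111.32)² + (0.0068·71.52)²) = √(0.001983 + 0.236523) = 0.4884 km
M2: √((-0.0082·111.32)² + (-0.0061·71.52)²) = √(0.833248 + 0.190333) = 1.0117 km
M3: √((0.0089·111.32)² + (-0.0057·71.52)²) = √(0.981582 + 0.166190) = 1.0713 km
M4: √((-0.0071·111.32)² + (-0.0090·71.52)²) = √(0.624688 + 0.414324) = 1.0193 km
M5: √((0.0024·111.32)² + (0.0021·71.52)²) = √(0.071379 + 0.022558) = 0.3065 km
M6: √((-0.0075·111.32)² + (-0.0088·71.52)²) = √(0.697058 + 0.396114) = 1.0455 km
M7: √((-0.0008·111.32)² + (0.0013·71.52)²) = √(0.007931 + 0.008645) = 0.1287 km
M8: √((0.0025·111.32)² + (0.0011·71.52)²) = √(0.077451 + 0.006189) = 0.2892 km
M9: √((-0.0075·111.32)² + (0.0075·71.52)²) = √(0.697058 + 0.287725) = 0.9924 km
M10: √((-0.0006·111.32)² + (0.0045·71.52)²) = √(0.004461 + 0.103581) = 0.3287 km
M11: √((-0.0039·111.32)² + (-0.0055·71.52)²) = √(0.188484 + 0.154732) = 0.5858 km
M12: √((-0.0038·111.32)² + (-0.0091·71.52)²) = √(0.178943 + 0.423582) = 0.7762 km
M13: √((0.0089·111.32)² + (-0.0022·71.52)²) = √(0.981582 + 0.024757) = 1.0032 km
Threshold 0.07 km: none within range.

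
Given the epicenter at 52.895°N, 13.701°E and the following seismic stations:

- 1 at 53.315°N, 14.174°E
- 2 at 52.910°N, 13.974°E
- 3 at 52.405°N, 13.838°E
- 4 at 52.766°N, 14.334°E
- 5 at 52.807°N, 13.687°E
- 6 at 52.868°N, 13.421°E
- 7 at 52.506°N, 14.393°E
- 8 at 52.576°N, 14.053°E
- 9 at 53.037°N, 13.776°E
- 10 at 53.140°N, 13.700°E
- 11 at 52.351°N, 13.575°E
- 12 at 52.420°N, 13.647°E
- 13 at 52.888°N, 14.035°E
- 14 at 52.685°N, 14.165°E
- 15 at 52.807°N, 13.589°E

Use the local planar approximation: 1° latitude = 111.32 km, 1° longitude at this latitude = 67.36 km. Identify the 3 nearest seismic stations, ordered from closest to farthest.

Distances from 52.895°N, 13.701°E:
1: 56.578 km
2: 18.465 km
3: 55.322 km
4: 44.992 km
5: 9.841 km
6: 19.099 km
7: 63.624 km
8: 42.699 km
9: 16.595 km
10: 27.273 km
11: 61.150 km
12: 53.002 km
13: 22.512 km
14: 39.030 km
15: 12.365 km
Sorted: 5 (9.841 km) < 15 (12.365 km) < 9 (16.595 km) < 2 (18.465 km) < 6 (19.099 km) < …

5, 15, 9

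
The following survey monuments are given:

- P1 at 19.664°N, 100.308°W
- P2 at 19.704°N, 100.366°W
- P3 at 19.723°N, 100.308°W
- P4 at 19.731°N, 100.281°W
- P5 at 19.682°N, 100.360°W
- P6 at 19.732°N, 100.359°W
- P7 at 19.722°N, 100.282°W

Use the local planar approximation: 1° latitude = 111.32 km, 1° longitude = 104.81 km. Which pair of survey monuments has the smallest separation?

Pairwise distances:
P1–P2: 7.535 km
P1–P3: 6.568 km
P1–P4: 7.977 km
P1–P5: 5.807 km
P1–P6: 9.267 km
P1–P7: 7.008 km
P2–P3: 6.436 km
P2–P4: 9.402 km
P2–P5: 2.528 km
P2–P6: 3.202 km
P2–P7: 9.029 km
P3–P4: 2.967 km
P3–P5: 7.109 km
P3–P6: 5.438 km
P3–P7: 2.727 km
P4–P5: 9.915 km
P4–P6: 8.176 km
P4–P7: 1.007 km
P5–P6: 5.567 km
P5–P7: 9.309 km
P6–P7: 8.147 km
Closest pair: P4–P7 at 1.007 km.

P4 and P7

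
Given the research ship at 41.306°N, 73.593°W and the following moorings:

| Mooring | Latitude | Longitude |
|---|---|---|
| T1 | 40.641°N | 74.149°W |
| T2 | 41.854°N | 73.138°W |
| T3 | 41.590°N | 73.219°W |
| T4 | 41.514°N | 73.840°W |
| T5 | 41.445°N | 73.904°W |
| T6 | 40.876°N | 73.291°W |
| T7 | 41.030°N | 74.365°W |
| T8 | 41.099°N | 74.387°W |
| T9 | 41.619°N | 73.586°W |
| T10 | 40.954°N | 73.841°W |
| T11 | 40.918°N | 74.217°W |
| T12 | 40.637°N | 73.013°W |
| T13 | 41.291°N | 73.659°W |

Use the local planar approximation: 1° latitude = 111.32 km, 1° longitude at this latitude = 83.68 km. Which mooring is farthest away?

Distances from 41.306°N, 73.593°W:
T1: 87.434 km
T2: 71.910 km
T3: 44.486 km
T4: 31.038 km
T5: 30.277 km
T6: 54.129 km
T7: 71.535 km
T8: 70.324 km
T9: 34.848 km
T10: 44.341 km
T11: 67.765 km
T12: 88.892 km
T13: 5.770 km
Maximum: T12 at 88.892 km.

T12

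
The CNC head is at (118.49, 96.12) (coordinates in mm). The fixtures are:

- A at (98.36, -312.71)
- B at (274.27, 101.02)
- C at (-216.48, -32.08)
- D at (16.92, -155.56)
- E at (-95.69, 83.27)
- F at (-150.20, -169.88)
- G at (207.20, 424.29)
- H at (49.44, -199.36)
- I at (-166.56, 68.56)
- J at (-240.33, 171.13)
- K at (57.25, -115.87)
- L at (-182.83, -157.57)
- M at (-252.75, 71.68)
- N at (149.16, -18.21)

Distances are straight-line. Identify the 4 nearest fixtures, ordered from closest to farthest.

N, B, E, K

Distances from (118.49, 96.12):
A: √((-20.13)² + (-408.83)²) = √(405.2169 + 167141.9689) = 409.33 mm
B: √((155.78)² + (4.90)²) = √(24267.4084 + 24.0100) = 155.86 mm
C: √((-334.97)² + (-128.20)²) = √(112204.9009 + 16435.2400) = 358.66 mm
D: √((-101.57)² + (-251.68)²) = √(10316.4649 + 63342.8224) = 271.40 mm
E: √((-214.18)² + (-12.85)²) = √(45873.0724 + 165.1225) = 214.57 mm
F: √((-268.69)² + (-266.00)²) = √(72194.3161 + 70756.0000) = 378.09 mm
G: √((88.71)² + (328.17)²) = √(7869.4641 + 107695.5489) = 339.95 mm
H: √((-69.05)² + (-295.48)²) = √(4767.9025 + 87308.4304) = 303.44 mm
I: √((-285.05)² + (-27.56)²) = √(81253.5025 + 759.5536) = 286.38 mm
J: √((-358.82)² + (75.01)²) = √(128751.7924 + 5626.5001) = 366.58 mm
K: √((-61.24)² + (-211.99)²) = √(3750.3376 + 44939.7601) = 220.66 mm
L: √((-301.32)² + (-253.69)²) = √(90793.7424 + 64358.6161) = 393.89 mm
M: √((-371.24)² + (-24.44)²) = √(137819.1376 + 597.3136) = 372.04 mm
N: √((30.67)² + (-114.33)²) = √(940.6489 + 13071.3489) = 118.37 mm
Sorted: N (118.37 mm) < B (155.86 mm) < E (214.57 mm) < K (220.66 mm) < D (271.40 mm) < I (286.38 mm) < …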